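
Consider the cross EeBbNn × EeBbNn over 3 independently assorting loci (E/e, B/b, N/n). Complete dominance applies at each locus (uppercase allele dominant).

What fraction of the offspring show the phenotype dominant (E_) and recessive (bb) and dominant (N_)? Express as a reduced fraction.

P(E_ bb N_) = 9/64

EeBbNn gametes: EBN×1, EBn×1, EbN×1, Ebn×1, eBN×1, eBn×1, ebN×1, ebn×1
EeBbNn gametes: EBN×1, EBn×1, EbN×1, Ebn×1, eBN×1, eBn×1, ebN×1, ebn×1
EeBbNn×EeBbNn grid (8·8=64): EEBBNN=1 EEBBNn=2 EEBBnn=1 EEBbNN=2 EEBbNn=4 EEBbnn=2 EEbbNN=1 EEbbNn=2 EEbbnn=1 EeBBNN=2 EeBBNn=4 EeBBnn=2 EeBbNN=4 EeBbNn=8 EeBbnn=4 EebbNN=2 EebbNn=4 Eebbnn=2 eeBBNN=1 eeBBNn=2 eeBBnn=1 eeBbNN=2 eeBbNn=4 eeBbnn=2 eebbNN=1 eebbNn=2 eebbnn=1
E_ bb N_ hits 9/64; gcd=1; 9÷1/64÷1 = 9/64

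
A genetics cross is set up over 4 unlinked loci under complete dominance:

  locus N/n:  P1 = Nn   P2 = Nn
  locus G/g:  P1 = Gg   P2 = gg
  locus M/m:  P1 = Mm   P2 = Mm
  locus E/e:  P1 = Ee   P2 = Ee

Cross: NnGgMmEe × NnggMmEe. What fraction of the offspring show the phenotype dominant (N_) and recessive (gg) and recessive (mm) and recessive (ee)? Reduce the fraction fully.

NnGgMmEe gametes: NGME×1, NGMe×1, NGmE×1, NGme×1, NgME×1, NgMe×1, NgmE×1, Ngme×1, nGME×1, nGMe×1, nGmE×1, nGme×1, ngME×1, ngMe×1, ngmE×1, ngme×1
NnggMmEe gametes: NgME×2, NgMe×2, NgmE×2, Ngme×2, ngME×2, ngMe×2, ngmE×2, ngme×2
NnGgMmEe×NnggMmEe grid (16·16=256): NNGgMMEE=2 NNGgMMEe=4 NNGgMMee=2 NNGgMmEE=4 NNGgMmEe=8 NNGgMmee=4 NNGgmmEE=2 NNGgmmEe=4 NNGgmmee=2 NNggMMEE=2 NNggMMEe=4 NNggMMee=2 NNggMmEE=4 NNggMmEe=8 NNggMmee=4 NNggmmEE=2 NNggmmEe=4 NNggmmee=2 NnGgMMEE=4 NnGgMMEe=8 NnGgMMee=4 NnGgMmEE=8 NnGgMmEe=16 NnGgMmee=8 NnGgmmEE=4 NnGgmmEe=8 NnGgmmee=4 NnggMMEE=4 NnggMMEe=8 NnggMMee=4 NnggMmEE=8 NnggMmEe=16 NnggMmee=8 NnggmmEE=4 NnggmmEe=8 Nnggmmee=4 nnGgMMEE=2 nnGgMMEe=4 nnGgMMee=2 nnGgMmEE=4 nnGgMmEe=8 nnGgMmee=4 nnGgmmEE=2 nnGgmmEe=4 nnGgmmee=2 nnggMMEE=2 nnggMMEe=4 nnggMMee=2 nnggMmEE=4 nnggMmEe=8 nnggMmee=4 nnggmmEE=2 nnggmmEe=4 nnggmmee=2
N_ gg mm ee hits 6/256; gcd=2; 6÷2/256÷2 = 3/128

P(N_ gg mm ee) = 3/128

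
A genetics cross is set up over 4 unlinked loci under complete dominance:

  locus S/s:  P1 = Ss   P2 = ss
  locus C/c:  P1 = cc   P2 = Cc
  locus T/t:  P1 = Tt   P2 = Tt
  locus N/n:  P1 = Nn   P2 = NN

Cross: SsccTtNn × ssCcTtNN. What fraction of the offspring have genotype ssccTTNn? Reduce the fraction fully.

SsccTtNn gametes: ScTN×2, ScTn×2, SctN×2, Sctn×2, scTN×2, scTn×2, sctN×2, sctn×2
ssCcTtNN gametes: sCTN×4, sCtN×4, scTN×4, sctN×4
SsccTtNn×ssCcTtNN grid (16·16=256): SsCcTTNN=8 SsCcTTNn=8 SsCcTtNN=16 SsCcTtNn=16 SsCcttNN=8 SsCcttNn=8 SsccTTNN=8 SsccTTNn=8 SsccTtNN=16 SsccTtNn=16 SsccttNN=8 SsccttNn=8 ssCcTTNN=8 ssCcTTNn=8 ssCcTtNN=16 ssCcTtNn=16 ssCcttNN=8 ssCcttNn=8 ssccTTNN=8 ssccTTNn=8 ssccTtNN=16 ssccTtNn=16 ssccttNN=8 ssccttNn=8
ssccTTNn hits 8/256; gcd=8; 8÷8/256÷8 = 1/32

P(ssccTTNn) = 1/32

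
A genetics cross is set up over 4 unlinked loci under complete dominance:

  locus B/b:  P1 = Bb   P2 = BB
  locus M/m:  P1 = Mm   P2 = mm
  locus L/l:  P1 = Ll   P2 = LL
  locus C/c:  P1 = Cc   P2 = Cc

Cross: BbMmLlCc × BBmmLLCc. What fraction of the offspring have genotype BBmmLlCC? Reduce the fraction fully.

BbMmLlCc gametes: BMLC×1, BMLc×1, BMlC×1, BMlc×1, BmLC×1, BmLc×1, BmlC×1, Bmlc×1, bMLC×1, bMLc×1, bMlC×1, bMlc×1, bmLC×1, bmLc×1, bmlC×1, bmlc×1
BBmmLLCc gametes: BmLC×8, BmLc×8
BbMmLlCc×BBmmLLCc grid (16·16=256): BBMmLLCC=8 BBMmLLCc=16 BBMmLLcc=8 BBMmLlCC=8 BBMmLlCc=16 BBMmLlcc=8 BBmmLLCC=8 BBmmLLCc=16 BBmmLLcc=8 BBmmLlCC=8 BBmmLlCc=16 BBmmLlcc=8 BbMmLLCC=8 BbMmLLCc=16 BbMmLLcc=8 BbMmLlCC=8 BbMmLlCc=16 BbMmLlcc=8 BbmmLLCC=8 BbmmLLCc=16 BbmmLLcc=8 BbmmLlCC=8 BbmmLlCc=16 BbmmLlcc=8
BBmmLlCC hits 8/256; gcd=8; 8÷8/256÷8 = 1/32

P(BBmmLlCC) = 1/32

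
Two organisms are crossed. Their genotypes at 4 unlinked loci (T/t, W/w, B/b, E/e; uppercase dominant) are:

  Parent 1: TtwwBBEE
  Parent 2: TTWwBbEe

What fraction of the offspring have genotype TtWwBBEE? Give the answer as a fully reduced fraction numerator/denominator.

TtwwBBEE gametes: TwBE×8, twBE×8
TTWwBbEe gametes: TWBE×2, TWBe×2, TWbE×2, TWbe×2, TwBE×2, TwBe×2, TwbE×2, Twbe×2
TtwwBBEE×TTWwBbEe grid (16·16=256): TTWwBBEE=16 TTWwBBEe=16 TTWwBbEE=16 TTWwBbEe=16 TTwwBBEE=16 TTwwBBEe=16 TTwwBbEE=16 TTwwBbEe=16 TtWwBBEE=16 TtWwBBEe=16 TtWwBbEE=16 TtWwBbEe=16 TtwwBBEE=16 TtwwBBEe=16 TtwwBbEE=16 TtwwBbEe=16
TtWwBBEE hits 16/256; gcd=16; 16÷16/256÷16 = 1/16

P(TtWwBBEE) = 1/16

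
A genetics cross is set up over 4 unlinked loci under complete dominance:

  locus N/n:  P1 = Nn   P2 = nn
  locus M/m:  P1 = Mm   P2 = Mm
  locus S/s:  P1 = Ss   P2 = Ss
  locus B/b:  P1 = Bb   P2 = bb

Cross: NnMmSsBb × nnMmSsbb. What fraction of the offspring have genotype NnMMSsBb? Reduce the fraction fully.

P(NnMMSsBb) = 1/32

NnMmSsBb gametes: NMSB×1, NMSb×1, NMsB×1, NMsb×1, NmSB×1, NmSb×1, NmsB×1, Nmsb×1, nMSB×1, nMSb×1, nMsB×1, nMsb×1, nmSB×1, nmSb×1, nmsB×1, nmsb×1
nnMmSsbb gametes: nMSb×4, nMsb×4, nmSb×4, nmsb×4
NnMmSsBb×nnMmSsbb grid (16·16=256): NnMMSSBb=4 NnMMSSbb=4 NnMMSsBb=8 NnMMSsbb=8 NnMMssBb=4 NnMMssbb=4 NnMmSSBb=8 NnMmSSbb=8 NnMmSsBb=16 NnMmSsbb=16 NnMmssBb=8 NnMmssbb=8 NnmmSSBb=4 NnmmSSbb=4 NnmmSsBb=8 NnmmSsbb=8 NnmmssBb=4 Nnmmssbb=4 nnMMSSBb=4 nnMMSSbb=4 nnMMSsBb=8 nnMMSsbb=8 nnMMssBb=4 nnMMssbb=4 nnMmSSBb=8 nnMmSSbb=8 nnMmSsBb=16 nnMmSsbb=16 nnMmssBb=8 nnMmssbb=8 nnmmSSBb=4 nnmmSSbb=4 nnmmSsBb=8 nnmmSsbb=8 nnmmssBb=4 nnmmssbb=4
NnMMSsBb hits 8/256; gcd=8; 8÷8/256÷8 = 1/32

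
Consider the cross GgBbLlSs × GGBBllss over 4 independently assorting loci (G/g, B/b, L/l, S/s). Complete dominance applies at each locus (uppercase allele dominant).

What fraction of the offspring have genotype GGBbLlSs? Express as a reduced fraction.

P(GGBbLlSs) = 1/16

GgBbLlSs gametes: GBLS×1, GBLs×1, GBlS×1, GBls×1, GbLS×1, GbLs×1, GblS×1, Gbls×1, gBLS×1, gBLs×1, gBlS×1, gBls×1, gbLS×1, gbLs×1, gblS×1, gbls×1
GGBBllss gametes: GBls×16
GgBbLlSs×GGBBllss grid (16·16=256): GGBBLlSs=16 GGBBLlss=16 GGBBllSs=16 GGBBllss=16 GGBbLlSs=16 GGBbLlss=16 GGBbllSs=16 GGBbllss=16 GgBBLlSs=16 GgBBLlss=16 GgBBllSs=16 GgBBllss=16 GgBbLlSs=16 GgBbLlss=16 GgBbllSs=16 GgBbllss=16
GGBbLlSs hits 16/256; gcd=16; 16÷16/256÷16 = 1/16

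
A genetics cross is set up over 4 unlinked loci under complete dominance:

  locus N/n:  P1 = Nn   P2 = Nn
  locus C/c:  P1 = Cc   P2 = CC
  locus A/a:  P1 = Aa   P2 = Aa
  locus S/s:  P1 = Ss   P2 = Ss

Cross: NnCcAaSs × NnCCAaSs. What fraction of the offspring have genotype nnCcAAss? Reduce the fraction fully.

P(nnCcAAss) = 1/128

NnCcAaSs gametes: NCAS×1, NCAs×1, NCaS×1, NCas×1, NcAS×1, NcAs×1, NcaS×1, Ncas×1, nCAS×1, nCAs×1, nCaS×1, nCas×1, ncAS×1, ncAs×1, ncaS×1, ncas×1
NnCCAaSs gametes: NCAS×2, NCAs×2, NCaS×2, NCas×2, nCAS×2, nCAs×2, nCaS×2, nCas×2
NnCcAaSs×NnCCAaSs grid (16·16=256): NNCCAASS=2 NNCCAASs=4 NNCCAAss=2 NNCCAaSS=4 NNCCAaSs=8 NNCCAass=4 NNCCaaSS=2 NNCCaaSs=4 NNCCaass=2 NNCcAASS=2 NNCcAASs=4 NNCcAAss=2 NNCcAaSS=4 NNCcAaSs=8 NNCcAass=4 NNCcaaSS=2 NNCcaaSs=4 NNCcaass=2 NnCCAASS=4 NnCCAASs=8 NnCCAAss=4 NnCCAaSS=8 NnCCAaSs=16 NnCCAass=8 NnCCaaSS=4 NnCCaaSs=8 NnCCaass=4 NnCcAASS=4 NnCcAASs=8 NnCcAAss=4 NnCcAaSS=8 NnCcAaSs=16 NnCcAass=8 NnCcaaSS=4 NnCcaaSs=8 NnCcaass=4 nnCCAASS=2 nnCCAASs=4 nnCCAAss=2 nnCCAaSS=4 nnCCAaSs=8 nnCCAass=4 nnCCaaSS=2 nnCCaaSs=4 nnCCaass=2 nnCcAASS=2 nnCcAASs=4 nnCcAAss=2 nnCcAaSS=4 nnCcAaSs=8 nnCcAass=4 nnCcaaSS=2 nnCcaaSs=4 nnCcaass=2
nnCcAAss hits 2/256; gcd=2; 2÷2/256÷2 = 1/128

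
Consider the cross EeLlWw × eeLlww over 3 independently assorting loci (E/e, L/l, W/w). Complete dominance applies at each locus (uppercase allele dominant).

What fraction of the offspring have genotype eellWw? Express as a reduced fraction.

P(eellWw) = 1/16

EeLlWw gametes: ELW×1, ELw×1, ElW×1, Elw×1, eLW×1, eLw×1, elW×1, elw×1
eeLlww gametes: eLw×4, elw×4
EeLlWw×eeLlww grid (8·8=64): EeLLWw=4 EeLLww=4 EeLlWw=8 EeLlww=8 EellWw=4 Eellww=4 eeLLWw=4 eeLLww=4 eeLlWw=8 eeLlww=8 eellWw=4 eellww=4
eellWw hits 4/64; gcd=4; 4÷4/64÷4 = 1/16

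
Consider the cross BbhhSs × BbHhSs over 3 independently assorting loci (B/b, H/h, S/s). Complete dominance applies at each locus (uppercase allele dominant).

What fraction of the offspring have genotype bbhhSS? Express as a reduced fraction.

BbhhSs gametes: BhS×2, Bhs×2, bhS×2, bhs×2
BbHhSs gametes: BHS×1, BHs×1, BhS×1, Bhs×1, bHS×1, bHs×1, bhS×1, bhs×1
BbhhSs×BbHhSs grid (8·8=64): BBHhSS=2 BBHhSs=4 BBHhss=2 BBhhSS=2 BBhhSs=4 BBhhss=2 BbHhSS=4 BbHhSs=8 BbHhss=4 BbhhSS=4 BbhhSs=8 Bbhhss=4 bbHhSS=2 bbHhSs=4 bbHhss=2 bbhhSS=2 bbhhSs=4 bbhhss=2
bbhhSS hits 2/64; gcd=2; 2÷2/64÷2 = 1/32

P(bbhhSS) = 1/32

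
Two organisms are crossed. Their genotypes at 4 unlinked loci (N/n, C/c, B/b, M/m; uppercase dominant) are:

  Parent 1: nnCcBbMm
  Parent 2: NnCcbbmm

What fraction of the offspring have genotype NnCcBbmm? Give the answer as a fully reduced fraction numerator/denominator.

P(NnCcBbmm) = 1/16

nnCcBbMm gametes: nCBM×2, nCBm×2, nCbM×2, nCbm×2, ncBM×2, ncBm×2, ncbM×2, ncbm×2
NnCcbbmm gametes: NCbm×4, Ncbm×4, nCbm×4, ncbm×4
nnCcBbMm×NnCcbbmm grid (16·16=256): NnCCBbMm=8 NnCCBbmm=8 NnCCbbMm=8 NnCCbbmm=8 NnCcBbMm=16 NnCcBbmm=16 NnCcbbMm=16 NnCcbbmm=16 NnccBbMm=8 NnccBbmm=8 NnccbbMm=8 Nnccbbmm=8 nnCCBbMm=8 nnCCBbmm=8 nnCCbbMm=8 nnCCbbmm=8 nnCcBbMm=16 nnCcBbmm=16 nnCcbbMm=16 nnCcbbmm=16 nnccBbMm=8 nnccBbmm=8 nnccbbMm=8 nnccbbmm=8
NnCcBbmm hits 16/256; gcd=16; 16÷16/256÷16 = 1/16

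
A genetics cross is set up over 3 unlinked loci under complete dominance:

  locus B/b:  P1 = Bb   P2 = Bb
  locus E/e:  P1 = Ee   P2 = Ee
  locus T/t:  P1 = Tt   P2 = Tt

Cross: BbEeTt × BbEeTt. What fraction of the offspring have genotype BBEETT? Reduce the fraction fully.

BbEeTt gametes: BET×1, BEt×1, BeT×1, Bet×1, bET×1, bEt×1, beT×1, bet×1
BbEeTt gametes: BET×1, BEt×1, BeT×1, Bet×1, bET×1, bEt×1, beT×1, bet×1
BbEeTt×BbEeTt grid (8·8=64): BBEETT=1 BBEETt=2 BBEEtt=1 BBEeTT=2 BBEeTt=4 BBEett=2 BBeeTT=1 BBeeTt=2 BBeett=1 BbEETT=2 BbEETt=4 BbEEtt=2 BbEeTT=4 BbEeTt=8 BbEett=4 BbeeTT=2 BbeeTt=4 Bbeett=2 bbEETT=1 bbEETt=2 bbEEtt=1 bbEeTT=2 bbEeTt=4 bbEett=2 bbeeTT=1 bbeeTt=2 bbeett=1
BBEETT hits 1/64; gcd=1; 1÷1/64÷1 = 1/64

P(BBEETT) = 1/64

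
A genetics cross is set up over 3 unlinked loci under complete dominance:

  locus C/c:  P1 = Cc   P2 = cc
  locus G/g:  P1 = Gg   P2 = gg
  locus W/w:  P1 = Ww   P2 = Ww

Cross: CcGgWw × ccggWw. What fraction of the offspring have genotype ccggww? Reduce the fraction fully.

P(ccggww) = 1/16

CcGgWw gametes: CGW×1, CGw×1, CgW×1, Cgw×1, cGW×1, cGw×1, cgW×1, cgw×1
ccggWw gametes: cgW×4, cgw×4
CcGgWw×ccggWw grid (8·8=64): CcGgWW=4 CcGgWw=8 CcGgww=4 CcggWW=4 CcggWw=8 Ccggww=4 ccGgWW=4 ccGgWw=8 ccGgww=4 ccggWW=4 ccggWw=8 ccggww=4
ccggww hits 4/64; gcd=4; 4÷4/64÷4 = 1/16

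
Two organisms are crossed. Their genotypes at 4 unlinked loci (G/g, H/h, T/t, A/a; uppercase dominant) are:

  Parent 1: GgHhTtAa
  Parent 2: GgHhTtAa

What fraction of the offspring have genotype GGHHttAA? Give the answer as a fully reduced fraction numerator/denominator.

GgHhTtAa gametes: GHTA×1, GHTa×1, GHtA×1, GHta×1, GhTA×1, GhTa×1, GhtA×1, Ghta×1, gHTA×1, gHTa×1, gHtA×1, gHta×1, ghTA×1, ghTa×1, ghtA×1, ghta×1
GgHhTtAa gametes: GHTA×1, GHTa×1, GHtA×1, GHta×1, GhTA×1, GhTa×1, GhtA×1, Ghta×1, gHTA×1, gHTa×1, gHtA×1, gHta×1, ghTA×1, ghTa×1, ghtA×1, ghta×1
GgHhTtAa×GgHhTtAa grid (16·16=256): GGHHTTAA=1 GGHHTTAa=2 GGHHTTaa=1 GGHHTtAA=2 GGHHTtAa=4 GGHHTtaa=2 GGHHttAA=1 GGHHttAa=2 GGHHttaa=1 GGHhTTAA=2 GGHhTTAa=4 GGHhTTaa=2 GGHhTtAA=4 GGHhTtAa=8 GGHhTtaa=4 GGHhttAA=2 GGHhttAa=4 GGHhttaa=2 GGhhTTAA=1 GGhhTTAa=2 GGhhTTaa=1 GGhhTtAA=2 GGhhTtAa=4 GGhhTtaa=2 GGhhttAA=1 GGhhttAa=2 GGhhttaa=1 GgHHTTAA=2 GgHHTTAa=4 GgHHTTaa=2 GgHHTtAA=4 GgHHTtAa=8 GgHHTtaa=4 GgHHttAA=2 GgHHttAa=4 GgHHttaa=2 GgHhTTAA=4 GgHhTTAa=8 GgHhTTaa=4 GgHhTtAA=8 GgHhTtAa=16 GgHhTtaa=8 GgHhttAA=4 GgHhttAa=8 GgHhttaa=4 GghhTTAA=2 GghhTTAa=4 GghhTTaa=2 GghhTtAA=4 GghhTtAa=8 GghhTtaa=4 GghhttAA=2 GghhttAa=4 Gghhttaa=2 ggHHTTAA=1 ggHHTTAa=2 ggHHTTaa=1 ggHHTtAA=2 ggHHTtAa=4 ggHHTtaa=2 ggHHttAA=1 ggHHttAa=2 ggHHttaa=1 ggHhTTAA=2 ggHhTTAa=4 ggHhTTaa=2 ggHhTtAA=4 ggHhTtAa=8 ggHhTtaa=4 ggHhttAA=2 ggHhttAa=4 ggHhttaa=2 gghhTTAA=1 gghhTTAa=2 gghhTTaa=1 gghhTtAA=2 gghhTtAa=4 gghhTtaa=2 gghhttAA=1 gghhttAa=2 gghhttaa=1
GGHHttAA hits 1/256; gcd=1; 1÷1/256÷1 = 1/256

P(GGHHttAA) = 1/256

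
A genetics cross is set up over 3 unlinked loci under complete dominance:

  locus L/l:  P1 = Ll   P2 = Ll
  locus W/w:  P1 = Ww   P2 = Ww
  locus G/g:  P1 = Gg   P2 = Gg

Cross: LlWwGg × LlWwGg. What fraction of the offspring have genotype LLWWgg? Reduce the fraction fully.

P(LLWWgg) = 1/64

LlWwGg gametes: LWG×1, LWg×1, LwG×1, Lwg×1, lWG×1, lWg×1, lwG×1, lwg×1
LlWwGg gametes: LWG×1, LWg×1, LwG×1, Lwg×1, lWG×1, lWg×1, lwG×1, lwg×1
LlWwGg×LlWwGg grid (8·8=64): LLWWGG=1 LLWWGg=2 LLWWgg=1 LLWwGG=2 LLWwGg=4 LLWwgg=2 LLwwGG=1 LLwwGg=2 LLwwgg=1 LlWWGG=2 LlWWGg=4 LlWWgg=2 LlWwGG=4 LlWwGg=8 LlWwgg=4 LlwwGG=2 LlwwGg=4 Llwwgg=2 llWWGG=1 llWWGg=2 llWWgg=1 llWwGG=2 llWwGg=4 llWwgg=2 llwwGG=1 llwwGg=2 llwwgg=1
LLWWgg hits 1/64; gcd=1; 1÷1/64÷1 = 1/64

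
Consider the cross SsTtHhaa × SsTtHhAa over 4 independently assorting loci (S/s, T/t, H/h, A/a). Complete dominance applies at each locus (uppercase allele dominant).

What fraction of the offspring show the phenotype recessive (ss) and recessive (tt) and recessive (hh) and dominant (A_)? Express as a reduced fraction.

P(ss tt hh A_) = 1/128

SsTtHhaa gametes: STHa×2, STha×2, StHa×2, Stha×2, sTHa×2, sTha×2, stHa×2, stha×2
SsTtHhAa gametes: STHA×1, STHa×1, SThA×1, STha×1, StHA×1, StHa×1, SthA×1, Stha×1, sTHA×1, sTHa×1, sThA×1, sTha×1, stHA×1, stHa×1, sthA×1, stha×1
SsTtHhaa×SsTtHhAa grid (16·16=256): SSTTHHAa=2 SSTTHHaa=2 SSTTHhAa=4 SSTTHhaa=4 SSTThhAa=2 SSTThhaa=2 SSTtHHAa=4 SSTtHHaa=4 SSTtHhAa=8 SSTtHhaa=8 SSTthhAa=4 SSTthhaa=4 SSttHHAa=2 SSttHHaa=2 SSttHhAa=4 SSttHhaa=4 SStthhAa=2 SStthhaa=2 SsTTHHAa=4 SsTTHHaa=4 SsTTHhAa=8 SsTTHhaa=8 SsTThhAa=4 SsTThhaa=4 SsTtHHAa=8 SsTtHHaa=8 SsTtHhAa=16 SsTtHhaa=16 SsTthhAa=8 SsTthhaa=8 SsttHHAa=4 SsttHHaa=4 SsttHhAa=8 SsttHhaa=8 SstthhAa=4 Sstthhaa=4 ssTTHHAa=2 ssTTHHaa=2 ssTTHhAa=4 ssTTHhaa=4 ssTThhAa=2 ssTThhaa=2 ssTtHHAa=4 ssTtHHaa=4 ssTtHhAa=8 ssTtHhaa=8 ssTthhAa=4 ssTthhaa=4 ssttHHAa=2 ssttHHaa=2 ssttHhAa=4 ssttHhaa=4 sstthhAa=2 sstthhaa=2
ss tt hh A_ hits 2/256; gcd=2; 2÷2/256÷2 = 1/128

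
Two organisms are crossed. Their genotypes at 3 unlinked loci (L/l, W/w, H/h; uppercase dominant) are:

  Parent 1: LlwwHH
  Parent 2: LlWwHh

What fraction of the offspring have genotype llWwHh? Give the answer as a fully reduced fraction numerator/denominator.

LlwwHH gametes: LwH×4, lwH×4
LlWwHh gametes: LWH×1, LWh×1, LwH×1, Lwh×1, lWH×1, lWh×1, lwH×1, lwh×1
LlwwHH×LlWwHh grid (8·8=64): LLWwHH=4 LLWwHh=4 LLwwHH=4 LLwwHh=4 LlWwHH=8 LlWwHh=8 LlwwHH=8 LlwwHh=8 llWwHH=4 llWwHh=4 llwwHH=4 llwwHh=4
llWwHh hits 4/64; gcd=4; 4÷4/64÷4 = 1/16

P(llWwHh) = 1/16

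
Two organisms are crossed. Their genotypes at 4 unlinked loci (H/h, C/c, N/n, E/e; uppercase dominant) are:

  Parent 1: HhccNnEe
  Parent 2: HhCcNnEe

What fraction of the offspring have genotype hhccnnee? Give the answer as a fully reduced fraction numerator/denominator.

HhccNnEe gametes: HcNE×2, HcNe×2, HcnE×2, Hcne×2, hcNE×2, hcNe×2, hcnE×2, hcne×2
HhCcNnEe gametes: HCNE×1, HCNe×1, HCnE×1, HCne×1, HcNE×1, HcNe×1, HcnE×1, Hcne×1, hCNE×1, hCNe×1, hCnE×1, hCne×1, hcNE×1, hcNe×1, hcnE×1, hcne×1
HhccNnEe×HhCcNnEe grid (16·16=256): HHCcNNEE=2 HHCcNNEe=4 HHCcNNee=2 HHCcNnEE=4 HHCcNnEe=8 HHCcNnee=4 HHCcnnEE=2 HHCcnnEe=4 HHCcnnee=2 HHccNNEE=2 HHccNNEe=4 HHccNNee=2 HHccNnEE=4 HHccNnEe=8 HHccNnee=4 HHccnnEE=2 HHccnnEe=4 HHccnnee=2 HhCcNNEE=4 HhCcNNEe=8 HhCcNNee=4 HhCcNnEE=8 HhCcNnEe=16 HhCcNnee=8 HhCcnnEE=4 HhCcnnEe=8 HhCcnnee=4 HhccNNEE=4 HhccNNEe=8 HhccNNee=4 HhccNnEE=8 HhccNnEe=16 HhccNnee=8 HhccnnEE=4 HhccnnEe=8 Hhccnnee=4 hhCcNNEE=2 hhCcNNEe=4 hhCcNNee=2 hhCcNnEE=4 hhCcNnEe=8 hhCcNnee=4 hhCcnnEE=2 hhCcnnEe=4 hhCcnnee=2 hhccNNEE=2 hhccNNEe=4 hhccNNee=2 hhccNnEE=4 hhccNnEe=8 hhccNnee=4 hhccnnEE=2 hhccnnEe=4 hhccnnee=2
hhccnnee hits 2/256; gcd=2; 2÷2/256÷2 = 1/128

P(hhccnnee) = 1/128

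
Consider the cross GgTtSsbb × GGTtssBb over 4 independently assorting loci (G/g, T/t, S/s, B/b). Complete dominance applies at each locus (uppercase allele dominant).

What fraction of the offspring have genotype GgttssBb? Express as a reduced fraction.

GgTtSsbb gametes: GTSb×2, GTsb×2, GtSb×2, Gtsb×2, gTSb×2, gTsb×2, gtSb×2, gtsb×2
GGTtssBb gametes: GTsB×4, GTsb×4, GtsB×4, Gtsb×4
GgTtSsbb×GGTtssBb grid (16·16=256): GGTTSsBb=8 GGTTSsbb=8 GGTTssBb=8 GGTTssbb=8 GGTtSsBb=16 GGTtSsbb=16 GGTtssBb=16 GGTtssbb=16 GGttSsBb=8 GGttSsbb=8 GGttssBb=8 GGttssbb=8 GgTTSsBb=8 GgTTSsbb=8 GgTTssBb=8 GgTTssbb=8 GgTtSsBb=16 GgTtSsbb=16 GgTtssBb=16 GgTtssbb=16 GgttSsBb=8 GgttSsbb=8 GgttssBb=8 Ggttssbb=8
GgttssBb hits 8/256; gcd=8; 8÷8/256÷8 = 1/32

P(GgttssBb) = 1/32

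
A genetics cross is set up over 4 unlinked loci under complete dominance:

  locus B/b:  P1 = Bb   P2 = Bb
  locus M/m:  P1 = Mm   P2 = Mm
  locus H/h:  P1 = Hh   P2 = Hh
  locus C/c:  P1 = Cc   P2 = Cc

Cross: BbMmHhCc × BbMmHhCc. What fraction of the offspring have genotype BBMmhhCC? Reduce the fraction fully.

P(BBMmhhCC) = 1/128

BbMmHhCc gametes: BMHC×1, BMHc×1, BMhC×1, BMhc×1, BmHC×1, BmHc×1, BmhC×1, Bmhc×1, bMHC×1, bMHc×1, bMhC×1, bMhc×1, bmHC×1, bmHc×1, bmhC×1, bmhc×1
BbMmHhCc gametes: BMHC×1, BMHc×1, BMhC×1, BMhc×1, BmHC×1, BmHc×1, BmhC×1, Bmhc×1, bMHC×1, bMHc×1, bMhC×1, bMhc×1, bmHC×1, bmHc×1, bmhC×1, bmhc×1
BbMmHhCc×BbMmHhCc grid (16·16=256): BBMMHHCC=1 BBMMHHCc=2 BBMMHHcc=1 BBMMHhCC=2 BBMMHhCc=4 BBMMHhcc=2 BBMMhhCC=1 BBMMhhCc=2 BBMMhhcc=1 BBMmHHCC=2 BBMmHHCc=4 BBMmHHcc=2 BBMmHhCC=4 BBMmHhCc=8 BBMmHhcc=4 BBMmhhCC=2 BBMmhhCc=4 BBMmhhcc=2 BBmmHHCC=1 BBmmHHCc=2 BBmmHHcc=1 BBmmHhCC=2 BBmmHhCc=4 BBmmHhcc=2 BBmmhhCC=1 BBmmhhCc=2 BBmmhhcc=1 BbMMHHCC=2 BbMMHHCc=4 BbMMHHcc=2 BbMMHhCC=4 BbMMHhCc=8 BbMMHhcc=4 BbMMhhCC=2 BbMMhhCc=4 BbMMhhcc=2 BbMmHHCC=4 BbMmHHCc=8 BbMmHHcc=4 BbMmHhCC=8 BbMmHhCc=16 BbMmHhcc=8 BbMmhhCC=4 BbMmhhCc=8 BbMmhhcc=4 BbmmHHCC=2 BbmmHHCc=4 BbmmHHcc=2 BbmmHhCC=4 BbmmHhCc=8 BbmmHhcc=4 BbmmhhCC=2 BbmmhhCc=4 Bbmmhhcc=2 bbMMHHCC=1 bbMMHHCc=2 bbMMHHcc=1 bbMMHhCC=2 bbMMHhCc=4 bbMMHhcc=2 bbMMhhCC=1 bbMMhhCc=2 bbMMhhcc=1 bbMmHHCC=2 bbMmHHCc=4 bbMmHHcc=2 bbMmHhCC=4 bbMmHhCc=8 bbMmHhcc=4 bbMmhhCC=2 bbMmhhCc=4 bbMmhhcc=2 bbmmHHCC=1 bbmmHHCc=2 bbmmHHcc=1 bbmmHhCC=2 bbmmHhCc=4 bbmmHhcc=2 bbmmhhCC=1 bbmmhhCc=2 bbmmhhcc=1
BBMmhhCC hits 2/256; gcd=2; 2÷2/256÷2 = 1/128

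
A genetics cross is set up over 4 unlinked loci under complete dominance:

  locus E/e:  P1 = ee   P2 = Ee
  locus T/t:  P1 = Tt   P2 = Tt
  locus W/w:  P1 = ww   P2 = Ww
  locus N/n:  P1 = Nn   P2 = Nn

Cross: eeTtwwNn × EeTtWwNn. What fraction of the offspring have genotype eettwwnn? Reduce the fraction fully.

P(eettwwnn) = 1/64

eeTtwwNn gametes: eTwN×4, eTwn×4, etwN×4, etwn×4
EeTtWwNn gametes: ETWN×1, ETWn×1, ETwN×1, ETwn×1, EtWN×1, EtWn×1, EtwN×1, Etwn×1, eTWN×1, eTWn×1, eTwN×1, eTwn×1, etWN×1, etWn×1, etwN×1, etwn×1
eeTtwwNn×EeTtWwNn grid (16·16=256): EeTTWwNN=4 EeTTWwNn=8 EeTTWwnn=4 EeTTwwNN=4 EeTTwwNn=8 EeTTwwnn=4 EeTtWwNN=8 EeTtWwNn=16 EeTtWwnn=8 EeTtwwNN=8 EeTtwwNn=16 EeTtwwnn=8 EettWwNN=4 EettWwNn=8 EettWwnn=4 EettwwNN=4 EettwwNn=8 Eettwwnn=4 eeTTWwNN=4 eeTTWwNn=8 eeTTWwnn=4 eeTTwwNN=4 eeTTwwNn=8 eeTTwwnn=4 eeTtWwNN=8 eeTtWwNn=16 eeTtWwnn=8 eeTtwwNN=8 eeTtwwNn=16 eeTtwwnn=8 eettWwNN=4 eettWwNn=8 eettWwnn=4 eettwwNN=4 eettwwNn=8 eettwwnn=4
eettwwnn hits 4/256; gcd=4; 4÷4/256÷4 = 1/64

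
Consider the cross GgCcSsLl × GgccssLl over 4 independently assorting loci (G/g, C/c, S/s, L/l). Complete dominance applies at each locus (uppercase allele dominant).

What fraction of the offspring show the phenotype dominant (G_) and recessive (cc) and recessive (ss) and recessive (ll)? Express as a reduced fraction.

GgCcSsLl gametes: GCSL×1, GCSl×1, GCsL×1, GCsl×1, GcSL×1, GcSl×1, GcsL×1, Gcsl×1, gCSL×1, gCSl×1, gCsL×1, gCsl×1, gcSL×1, gcSl×1, gcsL×1, gcsl×1
GgccssLl gametes: GcsL×4, Gcsl×4, gcsL×4, gcsl×4
GgCcSsLl×GgccssLl grid (16·16=256): GGCcSsLL=4 GGCcSsLl=8 GGCcSsll=4 GGCcssLL=4 GGCcssLl=8 GGCcssll=4 GGccSsLL=4 GGccSsLl=8 GGccSsll=4 GGccssLL=4 GGccssLl=8 GGccssll=4 GgCcSsLL=8 GgCcSsLl=16 GgCcSsll=8 GgCcssLL=8 GgCcssLl=16 GgCcssll=8 GgccSsLL=8 GgccSsLl=16 GgccSsll=8 GgccssLL=8 GgccssLl=16 Ggccssll=8 ggCcSsLL=4 ggCcSsLl=8 ggCcSsll=4 ggCcssLL=4 ggCcssLl=8 ggCcssll=4 ggccSsLL=4 ggccSsLl=8 ggccSsll=4 ggccssLL=4 ggccssLl=8 ggccssll=4
G_ cc ss ll hits 12/256; gcd=4; 12÷4/256÷4 = 3/64

P(G_ cc ss ll) = 3/64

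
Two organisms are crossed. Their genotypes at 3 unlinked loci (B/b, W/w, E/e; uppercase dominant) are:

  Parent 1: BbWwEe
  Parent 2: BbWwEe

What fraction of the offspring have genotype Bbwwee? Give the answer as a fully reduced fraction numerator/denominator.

BbWwEe gametes: BWE×1, BWe×1, BwE×1, Bwe×1, bWE×1, bWe×1, bwE×1, bwe×1
BbWwEe gametes: BWE×1, BWe×1, BwE×1, Bwe×1, bWE×1, bWe×1, bwE×1, bwe×1
BbWwEe×BbWwEe grid (8·8=64): BBWWEE=1 BBWWEe=2 BBWWee=1 BBWwEE=2 BBWwEe=4 BBWwee=2 BBwwEE=1 BBwwEe=2 BBwwee=1 BbWWEE=2 BbWWEe=4 BbWWee=2 BbWwEE=4 BbWwEe=8 BbWwee=4 BbwwEE=2 BbwwEe=4 Bbwwee=2 bbWWEE=1 bbWWEe=2 bbWWee=1 bbWwEE=2 bbWwEe=4 bbWwee=2 bbwwEE=1 bbwwEe=2 bbwwee=1
Bbwwee hits 2/64; gcd=2; 2÷2/64÷2 = 1/32

P(Bbwwee) = 1/32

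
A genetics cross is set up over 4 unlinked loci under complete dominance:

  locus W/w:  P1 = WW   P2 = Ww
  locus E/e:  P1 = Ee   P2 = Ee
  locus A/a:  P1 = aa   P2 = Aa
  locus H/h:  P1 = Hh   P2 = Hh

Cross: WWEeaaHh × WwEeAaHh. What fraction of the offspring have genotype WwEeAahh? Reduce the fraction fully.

P(WwEeAahh) = 1/32

WWEeaaHh gametes: WEaH×4, WEah×4, WeaH×4, Weah×4
WwEeAaHh gametes: WEAH×1, WEAh×1, WEaH×1, WEah×1, WeAH×1, WeAh×1, WeaH×1, Weah×1, wEAH×1, wEAh×1, wEaH×1, wEah×1, weAH×1, weAh×1, weaH×1, weah×1
WWEeaaHh×WwEeAaHh grid (16·16=256): WWEEAaHH=4 WWEEAaHh=8 WWEEAahh=4 WWEEaaHH=4 WWEEaaHh=8 WWEEaahh=4 WWEeAaHH=8 WWEeAaHh=16 WWEeAahh=8 WWEeaaHH=8 WWEeaaHh=16 WWEeaahh=8 WWeeAaHH=4 WWeeAaHh=8 WWeeAahh=4 WWeeaaHH=4 WWeeaaHh=8 WWeeaahh=4 WwEEAaHH=4 WwEEAaHh=8 WwEEAahh=4 WwEEaaHH=4 WwEEaaHh=8 WwEEaahh=4 WwEeAaHH=8 WwEeAaHh=16 WwEeAahh=8 WwEeaaHH=8 WwEeaaHh=16 WwEeaahh=8 WweeAaHH=4 WweeAaHh=8 WweeAahh=4 WweeaaHH=4 WweeaaHh=8 Wweeaahh=4
WwEeAahh hits 8/256; gcd=8; 8÷8/256÷8 = 1/32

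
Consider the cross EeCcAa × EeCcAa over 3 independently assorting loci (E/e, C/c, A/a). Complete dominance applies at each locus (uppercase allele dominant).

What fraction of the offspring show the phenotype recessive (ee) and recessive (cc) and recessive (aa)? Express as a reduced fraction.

P(ee cc aa) = 1/64

EeCcAa gametes: ECA×1, ECa×1, EcA×1, Eca×1, eCA×1, eCa×1, ecA×1, eca×1
EeCcAa gametes: ECA×1, ECa×1, EcA×1, Eca×1, eCA×1, eCa×1, ecA×1, eca×1
EeCcAa×EeCcAa grid (8·8=64): EECCAA=1 EECCAa=2 EECCaa=1 EECcAA=2 EECcAa=4 EECcaa=2 EEccAA=1 EEccAa=2 EEccaa=1 EeCCAA=2 EeCCAa=4 EeCCaa=2 EeCcAA=4 EeCcAa=8 EeCcaa=4 EeccAA=2 EeccAa=4 Eeccaa=2 eeCCAA=1 eeCCAa=2 eeCCaa=1 eeCcAA=2 eeCcAa=4 eeCcaa=2 eeccAA=1 eeccAa=2 eeccaa=1
ee cc aa hits 1/64; gcd=1; 1÷1/64÷1 = 1/64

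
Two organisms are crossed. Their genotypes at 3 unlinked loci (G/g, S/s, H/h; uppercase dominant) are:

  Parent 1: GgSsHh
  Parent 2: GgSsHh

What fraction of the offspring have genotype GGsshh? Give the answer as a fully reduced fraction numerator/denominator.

GgSsHh gametes: GSH×1, GSh×1, GsH×1, Gsh×1, gSH×1, gSh×1, gsH×1, gsh×1
GgSsHh gametes: GSH×1, GSh×1, GsH×1, Gsh×1, gSH×1, gSh×1, gsH×1, gsh×1
GgSsHh×GgSsHh grid (8·8=64): GGSSHH=1 GGSSHh=2 GGSShh=1 GGSsHH=2 GGSsHh=4 GGSshh=2 GGssHH=1 GGssHh=2 GGsshh=1 GgSSHH=2 GgSSHh=4 GgSShh=2 GgSsHH=4 GgSsHh=8 GgSshh=4 GgssHH=2 GgssHh=4 Ggsshh=2 ggSSHH=1 ggSSHh=2 ggSShh=1 ggSsHH=2 ggSsHh=4 ggSshh=2 ggssHH=1 ggssHh=2 ggsshh=1
GGsshh hits 1/64; gcd=1; 1÷1/64÷1 = 1/64

P(GGsshh) = 1/64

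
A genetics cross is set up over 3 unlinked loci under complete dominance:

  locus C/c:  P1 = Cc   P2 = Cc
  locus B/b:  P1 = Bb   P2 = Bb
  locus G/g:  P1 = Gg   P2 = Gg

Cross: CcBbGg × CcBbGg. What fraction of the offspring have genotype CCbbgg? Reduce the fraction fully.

CcBbGg gametes: CBG×1, CBg×1, CbG×1, Cbg×1, cBG×1, cBg×1, cbG×1, cbg×1
CcBbGg gametes: CBG×1, CBg×1, CbG×1, Cbg×1, cBG×1, cBg×1, cbG×1, cbg×1
CcBbGg×CcBbGg grid (8·8=64): CCBBGG=1 CCBBGg=2 CCBBgg=1 CCBbGG=2 CCBbGg=4 CCBbgg=2 CCbbGG=1 CCbbGg=2 CCbbgg=1 CcBBGG=2 CcBBGg=4 CcBBgg=2 CcBbGG=4 CcBbGg=8 CcBbgg=4 CcbbGG=2 CcbbGg=4 Ccbbgg=2 ccBBGG=1 ccBBGg=2 ccBBgg=1 ccBbGG=2 ccBbGg=4 ccBbgg=2 ccbbGG=1 ccbbGg=2 ccbbgg=1
CCbbgg hits 1/64; gcd=1; 1÷1/64÷1 = 1/64

P(CCbbgg) = 1/64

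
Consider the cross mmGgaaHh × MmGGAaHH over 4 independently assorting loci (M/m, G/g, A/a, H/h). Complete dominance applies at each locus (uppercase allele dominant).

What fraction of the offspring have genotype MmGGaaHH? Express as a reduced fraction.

P(MmGGaaHH) = 1/16

mmGgaaHh gametes: mGaH×4, mGah×4, mgaH×4, mgah×4
MmGGAaHH gametes: MGAH×4, MGaH×4, mGAH×4, mGaH×4
mmGgaaHh×MmGGAaHH grid (16·16=256): MmGGAaHH=16 MmGGAaHh=16 MmGGaaHH=16 MmGGaaHh=16 MmGgAaHH=16 MmGgAaHh=16 MmGgaaHH=16 MmGgaaHh=16 mmGGAaHH=16 mmGGAaHh=16 mmGGaaHH=16 mmGGaaHh=16 mmGgAaHH=16 mmGgAaHh=16 mmGgaaHH=16 mmGgaaHh=16
MmGGaaHH hits 16/256; gcd=16; 16÷16/256÷16 = 1/16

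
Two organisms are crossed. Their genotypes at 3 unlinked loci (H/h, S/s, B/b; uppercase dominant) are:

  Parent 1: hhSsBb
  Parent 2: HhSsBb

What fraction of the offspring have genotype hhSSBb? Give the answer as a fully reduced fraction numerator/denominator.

P(hhSSBb) = 1/16

hhSsBb gametes: hSB×2, hSb×2, hsB×2, hsb×2
HhSsBb gametes: HSB×1, HSb×1, HsB×1, Hsb×1, hSB×1, hSb×1, hsB×1, hsb×1
hhSsBb×HhSsBb grid (8·8=64): HhSSBB=2 HhSSBb=4 HhSSbb=2 HhSsBB=4 HhSsBb=8 HhSsbb=4 HhssBB=2 HhssBb=4 Hhssbb=2 hhSSBB=2 hhSSBb=4 hhSSbb=2 hhSsBB=4 hhSsBb=8 hhSsbb=4 hhssBB=2 hhssBb=4 hhssbb=2
hhSSBb hits 4/64; gcd=4; 4÷4/64÷4 = 1/16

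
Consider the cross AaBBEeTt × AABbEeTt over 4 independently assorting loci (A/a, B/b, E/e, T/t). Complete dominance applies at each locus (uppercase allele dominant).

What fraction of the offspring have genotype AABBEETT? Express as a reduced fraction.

P(AABBEETT) = 1/64

AaBBEeTt gametes: ABET×2, ABEt×2, ABeT×2, ABet×2, aBET×2, aBEt×2, aBeT×2, aBet×2
AABbEeTt gametes: ABET×2, ABEt×2, ABeT×2, ABet×2, AbET×2, AbEt×2, AbeT×2, Abet×2
AaBBEeTt×AABbEeTt grid (16·16=256): AABBEETT=4 AABBEETt=8 AABBEEtt=4 AABBEeTT=8 AABBEeTt=16 AABBEett=8 AABBeeTT=4 AABBeeTt=8 AABBeett=4 AABbEETT=4 AABbEETt=8 AABbEEtt=4 AABbEeTT=8 AABbEeTt=16 AABbEett=8 AABbeeTT=4 AABbeeTt=8 AABbeett=4 AaBBEETT=4 AaBBEETt=8 AaBBEEtt=4 AaBBEeTT=8 AaBBEeTt=16 AaBBEett=8 AaBBeeTT=4 AaBBeeTt=8 AaBBeett=4 AaBbEETT=4 AaBbEETt=8 AaBbEEtt=4 AaBbEeTT=8 AaBbEeTt=16 AaBbEett=8 AaBbeeTT=4 AaBbeeTt=8 AaBbeett=4
AABBEETT hits 4/256; gcd=4; 4÷4/256÷4 = 1/64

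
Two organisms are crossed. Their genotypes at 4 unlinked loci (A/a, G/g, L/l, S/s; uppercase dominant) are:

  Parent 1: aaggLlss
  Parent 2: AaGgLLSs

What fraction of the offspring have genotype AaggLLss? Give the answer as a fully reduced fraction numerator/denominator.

aaggLlss gametes: agLs×8, agls×8
AaGgLLSs gametes: AGLS×2, AGLs×2, AgLS×2, AgLs×2, aGLS×2, aGLs×2, agLS×2, agLs×2
aaggLlss×AaGgLLSs grid (16·16=256): AaGgLLSs=16 AaGgLLss=16 AaGgLlSs=16 AaGgLlss=16 AaggLLSs=16 AaggLLss=16 AaggLlSs=16 AaggLlss=16 aaGgLLSs=16 aaGgLLss=16 aaGgLlSs=16 aaGgLlss=16 aaggLLSs=16 aaggLLss=16 aaggLlSs=16 aaggLlss=16
AaggLLss hits 16/256; gcd=16; 16÷16/256÷16 = 1/16

P(AaggLLss) = 1/16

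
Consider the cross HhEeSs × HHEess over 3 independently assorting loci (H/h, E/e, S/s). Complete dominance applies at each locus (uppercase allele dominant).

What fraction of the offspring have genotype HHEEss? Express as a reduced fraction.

HhEeSs gametes: HES×1, HEs×1, HeS×1, Hes×1, hES×1, hEs×1, heS×1, hes×1
HHEess gametes: HEs×4, Hes×4
HhEeSs×HHEess grid (8·8=64): HHEESs=4 HHEEss=4 HHEeSs=8 HHEess=8 HHeeSs=4 HHeess=4 HhEESs=4 HhEEss=4 HhEeSs=8 HhEess=8 HheeSs=4 Hheess=4
HHEEss hits 4/64; gcd=4; 4÷4/64÷4 = 1/16

P(HHEEss) = 1/16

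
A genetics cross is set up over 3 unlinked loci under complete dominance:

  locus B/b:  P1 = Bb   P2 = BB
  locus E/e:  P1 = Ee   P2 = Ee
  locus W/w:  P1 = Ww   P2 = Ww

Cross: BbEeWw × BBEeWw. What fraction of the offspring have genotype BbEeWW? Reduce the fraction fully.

P(BbEeWW) = 1/16

BbEeWw gametes: BEW×1, BEw×1, BeW×1, Bew×1, bEW×1, bEw×1, beW×1, bew×1
BBEeWw gametes: BEW×2, BEw×2, BeW×2, Bew×2
BbEeWw×BBEeWw grid (8·8=64): BBEEWW=2 BBEEWw=4 BBEEww=2 BBEeWW=4 BBEeWw=8 BBEeww=4 BBeeWW=2 BBeeWw=4 BBeeww=2 BbEEWW=2 BbEEWw=4 BbEEww=2 BbEeWW=4 BbEeWw=8 BbEeww=4 BbeeWW=2 BbeeWw=4 Bbeeww=2
BbEeWW hits 4/64; gcd=4; 4÷4/64÷4 = 1/16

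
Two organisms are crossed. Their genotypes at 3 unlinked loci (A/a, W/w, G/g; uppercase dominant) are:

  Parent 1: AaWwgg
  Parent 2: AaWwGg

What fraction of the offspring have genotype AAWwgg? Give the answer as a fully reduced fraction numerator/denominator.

AaWwgg gametes: AWg×2, Awg×2, aWg×2, awg×2
AaWwGg gametes: AWG×1, AWg×1, AwG×1, Awg×1, aWG×1, aWg×1, awG×1, awg×1
AaWwgg×AaWwGg grid (8·8=64): AAWWGg=2 AAWWgg=2 AAWwGg=4 AAWwgg=4 AAwwGg=2 AAwwgg=2 AaWWGg=4 AaWWgg=4 AaWwGg=8 AaWwgg=8 AawwGg=4 Aawwgg=4 aaWWGg=2 aaWWgg=2 aaWwGg=4 aaWwgg=4 aawwGg=2 aawwgg=2
AAWwgg hits 4/64; gcd=4; 4÷4/64÷4 = 1/16

P(AAWwgg) = 1/16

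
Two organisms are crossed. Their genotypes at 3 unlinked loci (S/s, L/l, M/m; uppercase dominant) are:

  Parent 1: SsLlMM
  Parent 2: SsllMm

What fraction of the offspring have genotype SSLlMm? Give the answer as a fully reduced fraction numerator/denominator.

SsLlMM gametes: SLM×2, SlM×2, sLM×2, slM×2
SsllMm gametes: SlM×2, Slm×2, slM×2, slm×2
SsLlMM×SsllMm grid (8·8=64): SSLlMM=4 SSLlMm=4 SSllMM=4 SSllMm=4 SsLlMM=8 SsLlMm=8 SsllMM=8 SsllMm=8 ssLlMM=4 ssLlMm=4 ssllMM=4 ssllMm=4
SSLlMm hits 4/64; gcd=4; 4÷4/64÷4 = 1/16

P(SSLlMm) = 1/16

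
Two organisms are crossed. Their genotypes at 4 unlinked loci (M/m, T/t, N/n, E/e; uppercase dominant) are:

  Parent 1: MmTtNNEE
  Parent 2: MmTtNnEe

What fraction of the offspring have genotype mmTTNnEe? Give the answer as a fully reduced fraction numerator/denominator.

MmTtNNEE gametes: MTNE×4, MtNE×4, mTNE×4, mtNE×4
MmTtNnEe gametes: MTNE×1, MTNe×1, MTnE×1, MTne×1, MtNE×1, MtNe×1, MtnE×1, Mtne×1, mTNE×1, mTNe×1, mTnE×1, mTne×1, mtNE×1, mtNe×1, mtnE×1, mtne×1
MmTtNNEE×MmTtNnEe grid (16·16=256): MMTTNNEE=4 MMTTNNEe=4 MMTTNnEE=4 MMTTNnEe=4 MMTtNNEE=8 MMTtNNEe=8 MMTtNnEE=8 MMTtNnEe=8 MMttNNEE=4 MMttNNEe=4 MMttNnEE=4 MMttNnEe=4 MmTTNNEE=8 MmTTNNEe=8 MmTTNnEE=8 MmTTNnEe=8 MmTtNNEE=16 MmTtNNEe=16 MmTtNnEE=16 MmTtNnEe=16 MmttNNEE=8 MmttNNEe=8 MmttNnEE=8 MmttNnEe=8 mmTTNNEE=4 mmTTNNEe=4 mmTTNnEE=4 mmTTNnEe=4 mmTtNNEE=8 mmTtNNEe=8 mmTtNnEE=8 mmTtNnEe=8 mmttNNEE=4 mmttNNEe=4 mmttNnEE=4 mmttNnEe=4
mmTTNnEe hits 4/256; gcd=4; 4÷4/256÷4 = 1/64

P(mmTTNnEe) = 1/64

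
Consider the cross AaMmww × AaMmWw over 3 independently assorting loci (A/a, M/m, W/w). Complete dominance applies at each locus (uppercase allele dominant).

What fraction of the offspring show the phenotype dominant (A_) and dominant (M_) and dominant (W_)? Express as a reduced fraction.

AaMmww gametes: AMw×2, Amw×2, aMw×2, amw×2
AaMmWw gametes: AMW×1, AMw×1, AmW×1, Amw×1, aMW×1, aMw×1, amW×1, amw×1
AaMmww×AaMmWw grid (8·8=64): AAMMWw=2 AAMMww=2 AAMmWw=4 AAMmww=4 AAmmWw=2 AAmmww=2 AaMMWw=4 AaMMww=4 AaMmWw=8 AaMmww=8 AammWw=4 Aammww=4 aaMMWw=2 aaMMww=2 aaMmWw=4 aaMmww=4 aammWw=2 aammww=2
A_ M_ W_ hits 18/64; gcd=2; 18÷2/64÷2 = 9/32

P(A_ M_ W_) = 9/32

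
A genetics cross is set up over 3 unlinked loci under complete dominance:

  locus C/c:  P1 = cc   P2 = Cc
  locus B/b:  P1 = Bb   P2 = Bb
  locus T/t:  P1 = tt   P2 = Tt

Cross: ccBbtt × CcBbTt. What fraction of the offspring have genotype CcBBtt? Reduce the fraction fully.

P(CcBBtt) = 1/16

ccBbtt gametes: cBt×4, cbt×4
CcBbTt gametes: CBT×1, CBt×1, CbT×1, Cbt×1, cBT×1, cBt×1, cbT×1, cbt×1
ccBbtt×CcBbTt grid (8·8=64): CcBBTt=4 CcBBtt=4 CcBbTt=8 CcBbtt=8 CcbbTt=4 Ccbbtt=4 ccBBTt=4 ccBBtt=4 ccBbTt=8 ccBbtt=8 ccbbTt=4 ccbbtt=4
CcBBtt hits 4/64; gcd=4; 4÷4/64÷4 = 1/16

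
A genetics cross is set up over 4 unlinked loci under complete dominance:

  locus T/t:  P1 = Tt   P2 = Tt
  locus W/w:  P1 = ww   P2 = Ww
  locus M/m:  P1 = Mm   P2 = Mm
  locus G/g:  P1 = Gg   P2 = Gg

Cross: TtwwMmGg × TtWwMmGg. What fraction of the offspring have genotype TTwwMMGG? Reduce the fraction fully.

P(TTwwMMGG) = 1/128

TtwwMmGg gametes: TwMG×2, TwMg×2, TwmG×2, Twmg×2, twMG×2, twMg×2, twmG×2, twmg×2
TtWwMmGg gametes: TWMG×1, TWMg×1, TWmG×1, TWmg×1, TwMG×1, TwMg×1, TwmG×1, Twmg×1, tWMG×1, tWMg×1, tWmG×1, tWmg×1, twMG×1, twMg×1, twmG×1, twmg×1
TtwwMmGg×TtWwMmGg grid (16·16=256): TTWwMMGG=2 TTWwMMGg=4 TTWwMMgg=2 TTWwMmGG=4 TTWwMmGg=8 TTWwMmgg=4 TTWwmmGG=2 TTWwmmGg=4 TTWwmmgg=2 TTwwMMGG=2 TTwwMMGg=4 TTwwMMgg=2 TTwwMmGG=4 TTwwMmGg=8 TTwwMmgg=4 TTwwmmGG=2 TTwwmmGg=4 TTwwmmgg=2 TtWwMMGG=4 TtWwMMGg=8 TtWwMMgg=4 TtWwMmGG=8 TtWwMmGg=16 TtWwMmgg=8 TtWwmmGG=4 TtWwmmGg=8 TtWwmmgg=4 TtwwMMGG=4 TtwwMMGg=8 TtwwMMgg=4 TtwwMmGG=8 TtwwMmGg=16 TtwwMmgg=8 TtwwmmGG=4 TtwwmmGg=8 Ttwwmmgg=4 ttWwMMGG=2 ttWwMMGg=4 ttWwMMgg=2 ttWwMmGG=4 ttWwMmGg=8 ttWwMmgg=4 ttWwmmGG=2 ttWwmmGg=4 ttWwmmgg=2 ttwwMMGG=2 ttwwMMGg=4 ttwwMMgg=2 ttwwMmGG=4 ttwwMmGg=8 ttwwMmgg=4 ttwwmmGG=2 ttwwmmGg=4 ttwwmmgg=2
TTwwMMGG hits 2/256; gcd=2; 2÷2/256÷2 = 1/128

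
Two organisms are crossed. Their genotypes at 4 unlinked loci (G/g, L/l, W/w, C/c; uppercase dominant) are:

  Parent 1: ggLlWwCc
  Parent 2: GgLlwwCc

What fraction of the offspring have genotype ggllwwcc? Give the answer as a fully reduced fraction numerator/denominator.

ggLlWwCc gametes: gLWC×2, gLWc×2, gLwC×2, gLwc×2, glWC×2, glWc×2, glwC×2, glwc×2
GgLlwwCc gametes: GLwC×2, GLwc×2, GlwC×2, Glwc×2, gLwC×2, gLwc×2, glwC×2, glwc×2
ggLlWwCc×GgLlwwCc grid (16·16=256): GgLLWwCC=4 GgLLWwCc=8 GgLLWwcc=4 GgLLwwCC=4 GgLLwwCc=8 GgLLwwcc=4 GgLlWwCC=8 GgLlWwCc=16 GgLlWwcc=8 GgLlwwCC=8 GgLlwwCc=16 GgLlwwcc=8 GgllWwCC=4 GgllWwCc=8 GgllWwcc=4 GgllwwCC=4 GgllwwCc=8 Ggllwwcc=4 ggLLWwCC=4 ggLLWwCc=8 ggLLWwcc=4 ggLLwwCC=4 ggLLwwCc=8 ggLLwwcc=4 ggLlWwCC=8 ggLlWwCc=16 ggLlWwcc=8 ggLlwwCC=8 ggLlwwCc=16 ggLlwwcc=8 ggllWwCC=4 ggllWwCc=8 ggllWwcc=4 ggllwwCC=4 ggllwwCc=8 ggllwwcc=4
ggllwwcc hits 4/256; gcd=4; 4÷4/256÷4 = 1/64

P(ggllwwcc) = 1/64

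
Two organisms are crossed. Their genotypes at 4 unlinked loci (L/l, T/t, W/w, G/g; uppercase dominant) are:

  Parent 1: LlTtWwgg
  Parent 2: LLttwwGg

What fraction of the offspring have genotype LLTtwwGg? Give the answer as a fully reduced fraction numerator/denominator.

LlTtWwgg gametes: LTWg×2, LTwg×2, LtWg×2, Ltwg×2, lTWg×2, lTwg×2, ltWg×2, ltwg×2
LLttwwGg gametes: LtwG×8, Ltwg×8
LlTtWwgg×LLttwwGg grid (16·16=256): LLTtWwGg=16 LLTtWwgg=16 LLTtwwGg=16 LLTtwwgg=16 LLttWwGg=16 LLttWwgg=16 LLttwwGg=16 LLttwwgg=16 LlTtWwGg=16 LlTtWwgg=16 LlTtwwGg=16 LlTtwwgg=16 LlttWwGg=16 LlttWwgg=16 LlttwwGg=16 Llttwwgg=16
LLTtwwGg hits 16/256; gcd=16; 16÷16/256÷16 = 1/16

P(LLTtwwGg) = 1/16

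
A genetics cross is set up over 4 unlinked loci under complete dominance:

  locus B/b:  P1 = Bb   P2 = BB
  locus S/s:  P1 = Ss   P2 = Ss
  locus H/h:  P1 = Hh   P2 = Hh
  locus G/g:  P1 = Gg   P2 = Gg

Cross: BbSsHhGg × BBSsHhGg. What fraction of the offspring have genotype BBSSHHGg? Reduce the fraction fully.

BbSsHhGg gametes: BSHG×1, BSHg×1, BShG×1, BShg×1, BsHG×1, BsHg×1, BshG×1, Bshg×1, bSHG×1, bSHg×1, bShG×1, bShg×1, bsHG×1, bsHg×1, bshG×1, bshg×1
BBSsHhGg gametes: BSHG×2, BSHg×2, BShG×2, BShg×2, BsHG×2, BsHg×2, BshG×2, Bshg×2
BbSsHhGg×BBSsHhGg grid (16·16=256): BBSSHHGG=2 BBSSHHGg=4 BBSSHHgg=2 BBSSHhGG=4 BBSSHhGg=8 BBSSHhgg=4 BBSShhGG=2 BBSShhGg=4 BBSShhgg=2 BBSsHHGG=4 BBSsHHGg=8 BBSsHHgg=4 BBSsHhGG=8 BBSsHhGg=16 BBSsHhgg=8 BBSshhGG=4 BBSshhGg=8 BBSshhgg=4 BBssHHGG=2 BBssHHGg=4 BBssHHgg=2 BBssHhGG=4 BBssHhGg=8 BBssHhgg=4 BBsshhGG=2 BBsshhGg=4 BBsshhgg=2 BbSSHHGG=2 BbSSHHGg=4 BbSSHHgg=2 BbSSHhGG=4 BbSSHhGg=8 BbSSHhgg=4 BbSShhGG=2 BbSShhGg=4 BbSShhgg=2 BbSsHHGG=4 BbSsHHGg=8 BbSsHHgg=4 BbSsHhGG=8 BbSsHhGg=16 BbSsHhgg=8 BbSshhGG=4 BbSshhGg=8 BbSshhgg=4 BbssHHGG=2 BbssHHGg=4 BbssHHgg=2 BbssHhGG=4 BbssHhGg=8 BbssHhgg=4 BbsshhGG=2 BbsshhGg=4 Bbsshhgg=2
BBSSHHGg hits 4/256; gcd=4; 4÷4/256÷4 = 1/64

P(BBSSHHGg) = 1/64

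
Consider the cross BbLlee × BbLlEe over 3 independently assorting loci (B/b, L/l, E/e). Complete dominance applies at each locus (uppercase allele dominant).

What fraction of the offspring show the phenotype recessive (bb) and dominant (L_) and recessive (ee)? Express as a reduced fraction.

P(bb L_ ee) = 3/32

BbLlee gametes: BLe×2, Ble×2, bLe×2, ble×2
BbLlEe gametes: BLE×1, BLe×1, BlE×1, Ble×1, bLE×1, bLe×1, blE×1, ble×1
BbLlee×BbLlEe grid (8·8=64): BBLLEe=2 BBLLee=2 BBLlEe=4 BBLlee=4 BBllEe=2 BBllee=2 BbLLEe=4 BbLLee=4 BbLlEe=8 BbLlee=8 BbllEe=4 Bbllee=4 bbLLEe=2 bbLLee=2 bbLlEe=4 bbLlee=4 bbllEe=2 bbllee=2
bb L_ ee hits 6/64; gcd=2; 6÷2/64÷2 = 3/32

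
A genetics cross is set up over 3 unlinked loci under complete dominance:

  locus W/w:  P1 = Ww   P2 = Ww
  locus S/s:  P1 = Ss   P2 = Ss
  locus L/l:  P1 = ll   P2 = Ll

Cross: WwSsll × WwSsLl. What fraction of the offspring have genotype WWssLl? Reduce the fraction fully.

WwSsll gametes: WSl×2, Wsl×2, wSl×2, wsl×2
WwSsLl gametes: WSL×1, WSl×1, WsL×1, Wsl×1, wSL×1, wSl×1, wsL×1, wsl×1
WwSsll×WwSsLl grid (8·8=64): WWSSLl=2 WWSSll=2 WWSsLl=4 WWSsll=4 WWssLl=2 WWssll=2 WwSSLl=4 WwSSll=4 WwSsLl=8 WwSsll=8 WwssLl=4 Wwssll=4 wwSSLl=2 wwSSll=2 wwSsLl=4 wwSsll=4 wwssLl=2 wwssll=2
WWssLl hits 2/64; gcd=2; 2÷2/64÷2 = 1/32

P(WWssLl) = 1/32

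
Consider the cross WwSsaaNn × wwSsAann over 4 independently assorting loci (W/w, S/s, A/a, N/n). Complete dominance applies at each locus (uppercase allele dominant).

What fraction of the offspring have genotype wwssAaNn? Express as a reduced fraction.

WwSsaaNn gametes: WSaN×2, WSan×2, WsaN×2, Wsan×2, wSaN×2, wSan×2, wsaN×2, wsan×2
wwSsAann gametes: wSAn×4, wSan×4, wsAn×4, wsan×4
WwSsaaNn×wwSsAann grid (16·16=256): WwSSAaNn=8 WwSSAann=8 WwSSaaNn=8 WwSSaann=8 WwSsAaNn=16 WwSsAann=16 WwSsaaNn=16 WwSsaann=16 WwssAaNn=8 WwssAann=8 WwssaaNn=8 Wwssaann=8 wwSSAaNn=8 wwSSAann=8 wwSSaaNn=8 wwSSaann=8 wwSsAaNn=16 wwSsAann=16 wwSsaaNn=16 wwSsaann=16 wwssAaNn=8 wwssAann=8 wwssaaNn=8 wwssaann=8
wwssAaNn hits 8/256; gcd=8; 8÷8/256÷8 = 1/32

P(wwssAaNn) = 1/32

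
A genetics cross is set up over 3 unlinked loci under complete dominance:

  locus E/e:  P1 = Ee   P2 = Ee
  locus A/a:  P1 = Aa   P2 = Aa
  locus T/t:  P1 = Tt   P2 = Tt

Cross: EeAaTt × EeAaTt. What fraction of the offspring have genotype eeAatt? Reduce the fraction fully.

P(eeAatt) = 1/32

EeAaTt gametes: EAT×1, EAt×1, EaT×1, Eat×1, eAT×1, eAt×1, eaT×1, eat×1
EeAaTt gametes: EAT×1, EAt×1, EaT×1, Eat×1, eAT×1, eAt×1, eaT×1, eat×1
EeAaTt×EeAaTt grid (8·8=64): EEAATT=1 EEAATt=2 EEAAtt=1 EEAaTT=2 EEAaTt=4 EEAatt=2 EEaaTT=1 EEaaTt=2 EEaatt=1 EeAATT=2 EeAATt=4 EeAAtt=2 EeAaTT=4 EeAaTt=8 EeAatt=4 EeaaTT=2 EeaaTt=4 Eeaatt=2 eeAATT=1 eeAATt=2 eeAAtt=1 eeAaTT=2 eeAaTt=4 eeAatt=2 eeaaTT=1 eeaaTt=2 eeaatt=1
eeAatt hits 2/64; gcd=2; 2÷2/64÷2 = 1/32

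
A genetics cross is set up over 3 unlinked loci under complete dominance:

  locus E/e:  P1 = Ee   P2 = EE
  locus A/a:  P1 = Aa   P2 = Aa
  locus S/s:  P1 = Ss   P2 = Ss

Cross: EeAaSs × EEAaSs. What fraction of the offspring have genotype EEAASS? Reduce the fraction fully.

P(EEAASS) = 1/32

EeAaSs gametes: EAS×1, EAs×1, EaS×1, Eas×1, eAS×1, eAs×1, eaS×1, eas×1
EEAaSs gametes: EAS×2, EAs×2, EaS×2, Eas×2
EeAaSs×EEAaSs grid (8·8=64): EEAASS=2 EEAASs=4 EEAAss=2 EEAaSS=4 EEAaSs=8 EEAass=4 EEaaSS=2 EEaaSs=4 EEaass=2 EeAASS=2 EeAASs=4 EeAAss=2 EeAaSS=4 EeAaSs=8 EeAass=4 EeaaSS=2 EeaaSs=4 Eeaass=2
EEAASS hits 2/64; gcd=2; 2÷2/64÷2 = 1/32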